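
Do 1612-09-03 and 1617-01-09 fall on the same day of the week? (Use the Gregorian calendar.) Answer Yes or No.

From Sep 3, 1612 to Jan 9, 1617 is 1589 days.
1589 mod 7 = 0, so they are the same weekday.
(Sep 3, 1612 is a Monday; Jan 9, 1617 is a Monday.)

Yes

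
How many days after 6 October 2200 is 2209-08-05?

3225

Oct 6, 2200 → Oct 6, 2201: 365 days.
Oct 6, 2201 → Oct 6, 2202: 365 days.
Oct 6, 2202 → Oct 6, 2203: 365 days.
Oct 6, 2203 → Oct 6, 2204: 366 days (Feb 29, 2204 is in that span).
Oct 6, 2204 → Oct 6, 2205: 365 days.
Oct 6, 2205 → Oct 6, 2206: 365 days.
Oct 6, 2206 → Oct 6, 2207: 365 days.
Oct 6, 2207 → Oct 6, 2208: 366 days (Feb 29, 2208 is in that span).
Oct 6, 2208 → Nov 6, 2208: 31 days (October has 31).
Nov 6, 2208 → Dec 6, 2208: 30 days (November has 30).
Dec 6, 2208 → Jan 6, 2209: 31 days (December has 31).
Jan 6, 2209 → Feb 6, 2209: 31 days (January has 31).
Feb 6, 2209 → Mar 6, 2209: 28 days (February has 28).
Mar 6, 2209 → Apr 6, 2209: 31 days (March has 31).
Apr 6, 2209 → May 6, 2209: 30 days (April has 30).
May 6, 2209 → Jun 6, 2209: 31 days (May has 31).
Jun 6, 2209 → Jul 6, 2209: 30 days (June has 30).
Jul 6, 2209 → Aug 5, 2209: 30 days.
Total: 3225 days.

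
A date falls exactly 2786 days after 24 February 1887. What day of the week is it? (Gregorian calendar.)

Thursday

Feb 24, 1887 is a Thursday.
2786 mod 7 = 0, so 2786 days after a Thursday is Thursday + 0 = Thursday.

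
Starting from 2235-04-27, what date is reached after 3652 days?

April 26, 2245

+366 (one year; includes Feb 29, 2236) → Apr 27, 2236 (3286 left).
+365 (one year) → Apr 27, 2237 (2921 left).
+365 (one year) → Apr 27, 2238 (2556 left).
+365 (one year) → Apr 27, 2239 (2191 left).
+366 (one year; includes Feb 29, 2240) → Apr 27, 2240 (1825 left).
+365 (one year) → Apr 27, 2241 (1460 left).
+365 (one year) → Apr 27, 2242 (1095 left).
+365 (one year) → Apr 27, 2243 (730 left).
+366 (one year; includes Feb 29, 2244) → Apr 27, 2244 (364 left).
Apr has 30 days: +4 → May 1, 2244 (360 left).
May has 31 days: +31 → Jun 1, 2244 (329 left).
Jun has 30 days: +30 → Jul 1, 2244 (299 left).
Jul has 31 days: +31 → Aug 1, 2244 (268 left).
Aug has 31 days: +31 → Sep 1, 2244 (237 left).
Sep has 30 days: +30 → Oct 1, 2244 (207 left).
Oct has 31 days: +31 → Nov 1, 2244 (176 left).
Nov has 30 days: +30 → Dec 1, 2244 (146 left).
Dec has 31 days: +31 → Jan 1, 2245 (115 left).
Jan has 31 days: +31 → Feb 1, 2245 (84 left).
Feb has 28 days: +28 → Mar 1, 2245 (56 left).
Mar has 31 days: +31 → Apr 1, 2245 (25 left).
+25 → Apr 26, 2245.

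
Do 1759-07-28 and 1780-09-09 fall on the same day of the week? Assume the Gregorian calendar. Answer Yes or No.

Yes

From Jul 28, 1759 to Sep 9, 1780 is 7714 days.
7714 mod 7 = 0, so they are the same weekday.
(Jul 28, 1759 is a Saturday; Sep 9, 1780 is a Saturday.)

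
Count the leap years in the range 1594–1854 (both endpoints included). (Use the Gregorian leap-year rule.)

Multiples of 4 in [1594,1854]: 65.
Of those, multiples of 100: 3 (not leap unless ÷400).
Multiples of 400: 1.
Leap years = 65 − 3 + 1 = 63.

63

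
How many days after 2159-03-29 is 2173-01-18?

5044

Mar 29, 2159 → Mar 29, 2160: 366 days (Feb 29, 2160 is in that span).
Mar 29, 2160 → Mar 29, 2161: 365 days.
Mar 29, 2161 → Mar 29, 2162: 365 days.
Mar 29, 2162 → Mar 29, 2163: 365 days.
Mar 29, 2163 → Mar 29, 2164: 366 days (Feb 29, 2164 is in that span).
Mar 29, 2164 → Mar 29, 2165: 365 days.
Mar 29, 2165 → Mar 29, 2166: 365 days.
Mar 29, 2166 → Mar 29, 2167: 365 days.
Mar 29, 2167 → Mar 29, 2168: 366 days (Feb 29, 2168 is in that span).
Mar 29, 2168 → Mar 29, 2169: 365 days.
Mar 29, 2169 → Mar 29, 2170: 365 days.
Mar 29, 2170 → Mar 29, 2171: 365 days.
Mar 29, 2171 → Mar 29, 2172: 366 days (Feb 29, 2172 is in that span).
Mar 29, 2172 → Apr 29, 2172: 31 days (March has 31).
Apr 29, 2172 → May 29, 2172: 30 days (April has 30).
May 29, 2172 → Jun 29, 2172: 31 days (May has 31).
Jun 29, 2172 → Jul 29, 2172: 30 days (June has 30).
Jul 29, 2172 → Aug 29, 2172: 31 days (July has 31).
Aug 29, 2172 → Sep 29, 2172: 31 days (August has 31).
Sep 29, 2172 → Oct 29, 2172: 30 days (September has 30).
Oct 29, 2172 → Nov 29, 2172: 31 days (October has 31).
Nov 29, 2172 → Dec 29, 2172: 30 days (November has 30).
Dec 29, 2172 → Jan 18, 2173: 20 days.
Total: 5044 days.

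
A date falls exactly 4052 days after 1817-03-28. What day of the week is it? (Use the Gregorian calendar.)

Thursday

Mar 28, 1817 is a Friday.
4052 mod 7 = 6, so 4052 days after a Friday is Friday + 6 = Thursday.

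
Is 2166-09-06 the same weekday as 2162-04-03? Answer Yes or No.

Yes

From Apr 3, 2162 to Sep 6, 2166 is 1617 days.
1617 mod 7 = 0, so they are the same weekday.
(Apr 3, 2162 is a Saturday; Sep 6, 2166 is a Saturday.)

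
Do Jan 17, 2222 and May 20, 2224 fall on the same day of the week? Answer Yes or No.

Yes

From Jan 17, 2222 to May 20, 2224 is 854 days.
854 mod 7 = 0, so they are the same weekday.
(Jan 17, 2222 is a Thursday; May 20, 2224 is a Thursday.)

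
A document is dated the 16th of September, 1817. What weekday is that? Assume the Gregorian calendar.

Tuesday

Doomsday rule: the anchor day for the 1800s is Friday. For year 17: 17÷12 = 1 r 5, and 5÷4 = 1, so 1+5+1 = 7.
Friday + 7 ≡ Friday — that's 1817's doomsday.
In September the doomsday date is Sep 5.
Sep 16 is 11 days after Sep 5; 11 mod 7 = 4, so Friday + 4 = Tuesday.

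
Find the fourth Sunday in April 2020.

April 26, 2020

April 1, 2020 is a Wednesday.
The first Sunday is therefore April 5 (4 days later).
The fourth Sunday is 5 + 3×7 = April 26.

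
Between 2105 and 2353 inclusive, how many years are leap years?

Multiples of 4 in [2105,2353]: 62.
Of those, multiples of 100: 2 (not leap unless ÷400).
Multiples of 400: 0.
Leap years = 62 − 2 + 0 = 60.

60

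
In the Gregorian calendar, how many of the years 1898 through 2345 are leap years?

108

Multiples of 4 in [1898,2345]: 112.
Of those, multiples of 100: 5 (not leap unless ÷400).
Multiples of 400: 1.
Leap years = 112 − 5 + 1 = 108.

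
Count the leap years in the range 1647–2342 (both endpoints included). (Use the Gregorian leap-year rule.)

Multiples of 4 in [1647,2342]: 174.
Of those, multiples of 100: 7 (not leap unless ÷400).
Multiples of 400: 1.
Leap years = 174 − 7 + 1 = 168.

168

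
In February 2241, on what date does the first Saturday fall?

February 6, 2241

February 1, 2241 is a Monday.
The first Saturday is therefore February 6 (5 days later).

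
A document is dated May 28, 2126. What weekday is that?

Tuesday

Doomsday rule: the anchor day for the 2100s is Sunday. For year 26: 26÷12 = 2 r 2, and 2÷4 = 0, so 2+2+0 = 4.
Sunday + 4 ≡ Thursday — that's 2126's doomsday.
In May the doomsday date is May 9.
May 28 is 19 days after May 9; 19 mod 7 = 5, so Thursday + 5 = Tuesday.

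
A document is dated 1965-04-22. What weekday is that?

Thursday

Doomsday rule: the anchor day for the 1900s is Wednesday. For year 65: 65÷12 = 5 r 5, and 5÷4 = 1, so 5+5+1 = 11.
Wednesday + 11 ≡ Sunday — that's 1965's doomsday.
In April the doomsday date is Apr 4.
Apr 22 is 18 days after Apr 4; 18 mod 7 = 4, so Sunday + 4 = Thursday.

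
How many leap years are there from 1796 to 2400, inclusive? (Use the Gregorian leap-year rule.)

147

Multiples of 4 in [1796,2400]: 152.
Of those, multiples of 100: 7 (not leap unless ÷400).
Multiples of 400: 2.
Leap years = 152 − 7 + 2 = 147.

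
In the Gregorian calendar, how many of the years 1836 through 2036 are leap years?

50

Multiples of 4 in [1836,2036]: 51.
Of those, multiples of 100: 2 (not leap unless ÷400).
Multiples of 400: 1.
Leap years = 51 − 2 + 1 = 50.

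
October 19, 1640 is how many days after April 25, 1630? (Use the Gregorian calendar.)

3830

Apr 25, 1630 → Apr 25, 1631: 365 days.
Apr 25, 1631 → Apr 25, 1632: 366 days (Feb 29, 1632 is in that span).
Apr 25, 1632 → Apr 25, 1633: 365 days.
Apr 25, 1633 → Apr 25, 1634: 365 days.
Apr 25, 1634 → Apr 25, 1635: 365 days.
Apr 25, 1635 → Apr 25, 1636: 366 days (Feb 29, 1636 is in that span).
Apr 25, 1636 → Apr 25, 1637: 365 days.
Apr 25, 1637 → Apr 25, 1638: 365 days.
Apr 25, 1638 → Apr 25, 1639: 365 days.
Apr 25, 1639 → Apr 25, 1640: 366 days (Feb 29, 1640 is in that span).
Apr 25, 1640 → May 25, 1640: 30 days (April has 30).
May 25, 1640 → Jun 25, 1640: 31 days (May has 31).
Jun 25, 1640 → Jul 25, 1640: 30 days (June has 30).
Jul 25, 1640 → Aug 25, 1640: 31 days (July has 31).
Aug 25, 1640 → Sep 25, 1640: 31 days (August has 31).
Sep 25, 1640 → Oct 19, 1640: 24 days.
Total: 3830 days.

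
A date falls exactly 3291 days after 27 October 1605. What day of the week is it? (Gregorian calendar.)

Friday

First find the weekday of Oct 27, 1605. Doomsday rule: the anchor day for the 1600s is Tuesday. For year 05: 5÷12 = 0 r 5, and 5÷4 = 1, so 0+5+1 = 6.
Tuesday + 6 ≡ Monday — that's 1605's doomsday.
In October the doomsday date is Oct 10.
Oct 27 is 17 days after Oct 10; 17 mod 7 = 3, so Monday + 3 = Thursday.
3291 mod 7 = 1, so 3291 days after a Thursday is Thursday + 1 = Friday.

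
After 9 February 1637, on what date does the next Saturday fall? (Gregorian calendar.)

Feb 9, 1637 is a Monday.
From Monday to the next Saturday is 5 days.
Feb 9, 1637 + 5 = Feb 14, 1637.

February 14, 1637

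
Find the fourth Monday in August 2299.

August 1, 2299 is a Tuesday.
The first Monday is therefore August 7 (6 days later).
The fourth Monday is 7 + 3×7 = August 28.

August 28, 2299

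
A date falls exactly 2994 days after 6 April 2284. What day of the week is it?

Friday

First find the weekday of Apr 6, 2284. Doomsday rule: the anchor day for the 2200s is Friday. For year 84: 84÷12 = 7 r 0, and 0÷4 = 0, so 7+0+0 = 7.
Friday + 7 ≡ Friday — that's 2284's doomsday.
In April the doomsday date is Apr 4.
Apr 6 is 2 days after Apr 4; 2 mod 7 = 2, so Friday + 2 = Sunday.
2994 mod 7 = 5, so 2994 days after a Sunday is Sunday + 5 = Friday.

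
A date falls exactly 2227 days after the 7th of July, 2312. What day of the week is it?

Monday

First find the weekday of Jul 7, 2312. Doomsday rule: the anchor day for the 2300s is Wednesday. For year 12: 12÷12 = 1 r 0, and 0÷4 = 0, so 1+0+0 = 1.
Wednesday + 1 ≡ Thursday — that's 2312's doomsday.
In July the doomsday date is Jul 11.
Jul 7 is 4 days before Jul 11; 4 mod 7 = 4, so Thursday − 4 = Sunday.
2227 mod 7 = 1, so 2227 days after a Sunday is Sunday + 1 = Monday.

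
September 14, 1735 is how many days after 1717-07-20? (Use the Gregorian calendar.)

Jul 20, 1717 → Jul 20, 1718: 365 days.
Jul 20, 1718 → Jul 20, 1719: 365 days.
Jul 20, 1719 → Jul 20, 1720: 366 days (Feb 29, 1720 is in that span).
Jul 20, 1720 → Jul 20, 1721: 365 days.
Jul 20, 1721 → Jul 20, 1722: 365 days.
Jul 20, 1722 → Jul 20, 1723: 365 days.
Jul 20, 1723 → Jul 20, 1724: 366 days (Feb 29, 1724 is in that span).
Jul 20, 1724 → Jul 20, 1725: 365 days.
Jul 20, 1725 → Jul 20, 1726: 365 days.
Jul 20, 1726 → Jul 20, 1727: 365 days.
Jul 20, 1727 → Jul 20, 1728: 366 days (Feb 29, 1728 is in that span).
Jul 20, 1728 → Jul 20, 1729: 365 days.
Jul 20, 1729 → Jul 20, 1730: 365 days.
Jul 20, 1730 → Jul 20, 1731: 365 days.
Jul 20, 1731 → Jul 20, 1732: 366 days (Feb 29, 1732 is in that span).
Jul 20, 1732 → Jul 20, 1733: 365 days.
Jul 20, 1733 → Jul 20, 1734: 365 days.
Jul 20, 1734 → Jul 20, 1735: 365 days.
Jul 20, 1735 → Aug 20, 1735: 31 days (July has 31).
Aug 20, 1735 → Sep 14, 1735: 25 days.
Total: 6630 days.

6630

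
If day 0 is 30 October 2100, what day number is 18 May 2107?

2391

Oct 30, 2100 → Oct 30, 2101: 365 days.
Oct 30, 2101 → Oct 30, 2102: 365 days.
Oct 30, 2102 → Oct 30, 2103: 365 days.
Oct 30, 2103 → Oct 30, 2104: 366 days (Feb 29, 2104 is in that span).
Oct 30, 2104 → Oct 30, 2105: 365 days.
Oct 30, 2105 → Oct 30, 2106: 365 days.
Oct 30, 2106 → Nov 30, 2106: 31 days (October has 31).
Nov 30, 2106 → Dec 30, 2106: 30 days (November has 30).
Dec 30, 2106 → Jan 30, 2107: 31 days (December has 31).
Jan 30, 2107 → Feb 28, 2107: 29 days (January has 31).
Feb 28, 2107 → Mar 28, 2107: 28 days (February has 28).
Mar 28, 2107 → Apr 28, 2107: 31 days (March has 31).
Apr 28, 2107 → May 18, 2107: 20 days.
Total: 2391 days.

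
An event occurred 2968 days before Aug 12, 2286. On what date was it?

−365 (one year) → Aug 12, 2285 (2603 left).
−365 (one year) → Aug 12, 2284 (2238 left).
−366 (one year; includes Feb 29, 2284) → Aug 12, 2283 (1872 left).
−365 (one year) → Aug 12, 2282 (1507 left).
−365 (one year) → Aug 12, 2281 (1142 left).
−365 (one year) → Aug 12, 2280 (777 left).
−366 (one year; includes Feb 29, 2280) → Aug 12, 2279 (411 left).
−365 (one year) → Aug 12, 2278 (46 left).
−12 → Jul 31, 2278 (end of Jul, 31 days; 34 left).
−31 → Jun 30, 2278 (end of Jun, 30 days; 3 left).
−3 → Jun 27, 2278.

June 27, 2278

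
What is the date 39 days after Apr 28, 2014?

Apr has 30 days: +3 → May 1, 2014 (36 left).
May has 31 days: +31 → Jun 1, 2014 (5 left).
+5 → Jun 6, 2014.

June 6, 2014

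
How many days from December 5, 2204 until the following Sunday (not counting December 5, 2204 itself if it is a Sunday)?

Dec 5, 2204 is a Wednesday.
From Wednesday to the next Sunday is 4 days.

4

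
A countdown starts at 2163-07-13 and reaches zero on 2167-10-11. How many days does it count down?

Jul 13, 2163 → Jul 13, 2164: 366 days (Feb 29, 2164 is in that span).
Jul 13, 2164 → Jul 13, 2165: 365 days.
Jul 13, 2165 → Jul 13, 2166: 365 days.
Jul 13, 2166 → Jul 13, 2167: 365 days.
Jul 13, 2167 → Aug 13, 2167: 31 days (July has 31).
Aug 13, 2167 → Sep 13, 2167: 31 days (August has 31).
Sep 13, 2167 → Oct 11, 2167: 28 days.
Total: 1551 days.

1551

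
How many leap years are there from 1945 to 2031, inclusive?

21

Multiples of 4 in [1945,2031]: 21.
Of those, multiples of 100: 1 (not leap unless ÷400).
Multiples of 400: 1.
Leap years = 21 − 1 + 1 = 21.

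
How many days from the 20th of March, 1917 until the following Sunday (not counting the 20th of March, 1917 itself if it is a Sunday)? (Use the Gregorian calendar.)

5

Mar 20, 1917 is a Tuesday.
From Tuesday to the next Sunday is 5 days.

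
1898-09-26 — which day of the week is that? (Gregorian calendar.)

Doomsday rule: the anchor day for the 1800s is Friday. For year 98: 98÷12 = 8 r 2, and 2÷4 = 0, so 8+2+0 = 10.
Friday + 10 ≡ Monday — that's 1898's doomsday.
In September the doomsday date is Sep 5.
Sep 26 is 21 days after Sep 5; 21 mod 7 = 0, so Monday + 0 = Monday.

Monday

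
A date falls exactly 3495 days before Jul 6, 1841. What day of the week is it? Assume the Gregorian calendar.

Sunday

Jul 6, 1841 is a Tuesday.
3495 mod 7 = 2, so 3495 days before a Tuesday is Tuesday − 2 = Sunday.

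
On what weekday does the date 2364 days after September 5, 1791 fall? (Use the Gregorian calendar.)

Saturday

First find the weekday of Sep 5, 1791. Doomsday rule: the anchor day for the 1700s is Sunday. For year 91: 91÷12 = 7 r 7, and 7÷4 = 1, so 7+7+1 = 15.
Sunday + 15 ≡ Monday — that's 1791's doomsday.
In September the doomsday date is Sep 5.
Sep 5 is the doomsday itself: Monday.
2364 mod 7 = 5, so 2364 days after a Monday is Monday + 5 = Saturday.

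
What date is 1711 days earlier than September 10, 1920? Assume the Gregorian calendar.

January 4, 1916

−366 (one year; includes Feb 29, 1920) → Sep 10, 1919 (1345 left).
−365 (one year) → Sep 10, 1918 (980 left).
−365 (one year) → Sep 10, 1917 (615 left).
−365 (one year) → Sep 10, 1916 (250 left).
−10 → Aug 31, 1916 (end of Aug, 31 days; 240 left).
−31 → Jul 31, 1916 (end of Jul, 31 days; 209 left).
−31 → Jun 30, 1916 (end of Jun, 30 days; 178 left).
−30 → May 31, 1916 (end of May, 31 days; 148 left).
−31 → Apr 30, 1916 (end of Apr, 30 days; 117 left).
−30 → Mar 31, 1916 (end of Mar, 31 days; 87 left).
−31 → Feb 29, 1916 (end of Feb, 29 days; 56 left).
−29 → Jan 31, 1916 (end of Jan, 31 days; 27 left).
−27 → Jan 4, 1916.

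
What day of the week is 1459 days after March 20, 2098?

Sunday

First find the weekday of Mar 20, 2098. Doomsday rule: the anchor day for the 2000s is Tuesday. For year 98: 98÷12 = 8 r 2, and 2÷4 = 0, so 8+2+0 = 10.
Tuesday + 10 ≡ Friday — that's 2098's doomsday.
In March the doomsday date is Mar 14.
Mar 20 is 6 days after Mar 14; 6 mod 7 = 6, so Friday + 6 = Thursday.
1459 mod 7 = 3, so 1459 days after a Thursday is Thursday + 3 = Sunday.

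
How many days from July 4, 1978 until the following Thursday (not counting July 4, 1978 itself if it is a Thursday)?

2

Jul 4, 1978 is a Tuesday.
From Tuesday to the next Thursday is 2 days.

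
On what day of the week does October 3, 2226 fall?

Tuesday

Doomsday rule: the anchor day for the 2200s is Friday. For year 26: 26÷12 = 2 r 2, and 2÷4 = 0, so 2+2+0 = 4.
Friday + 4 ≡ Tuesday — that's 2226's doomsday.
In October the doomsday date is Oct 10.
Oct 3 is 7 days before Oct 10; 7 mod 7 = 0, so Tuesday − 0 = Tuesday.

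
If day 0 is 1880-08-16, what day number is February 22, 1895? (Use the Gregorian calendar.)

Aug 16, 1880 → Aug 16, 1881: 365 days.
Aug 16, 1881 → Aug 16, 1882: 365 days.
Aug 16, 1882 → Aug 16, 1883: 365 days.
Aug 16, 1883 → Aug 16, 1884: 366 days (Feb 29, 1884 is in that span).
Aug 16, 1884 → Aug 16, 1885: 365 days.
Aug 16, 1885 → Aug 16, 1886: 365 days.
Aug 16, 1886 → Aug 16, 1887: 365 days.
Aug 16, 1887 → Aug 16, 1888: 366 days (Feb 29, 1888 is in that span).
Aug 16, 1888 → Aug 16, 1889: 365 days.
Aug 16, 1889 → Aug 16, 1890: 365 days.
Aug 16, 1890 → Aug 16, 1891: 365 days.
Aug 16, 1891 → Aug 16, 1892: 366 days (Feb 29, 1892 is in that span).
Aug 16, 1892 → Aug 16, 1893: 365 days.
Aug 16, 1893 → Aug 16, 1894: 365 days.
Aug 16, 1894 → Sep 16, 1894: 31 days (August has 31).
Sep 16, 1894 → Oct 16, 1894: 30 days (September has 30).
Oct 16, 1894 → Nov 16, 1894: 31 days (October has 31).
Nov 16, 1894 → Dec 16, 1894: 30 days (November has 30).
Dec 16, 1894 → Jan 16, 1895: 31 days (December has 31).
Jan 16, 1895 → Feb 16, 1895: 31 days (January has 31).
Feb 16, 1895 → Feb 22, 1895: 6 days.
Total: 5303 days.

5303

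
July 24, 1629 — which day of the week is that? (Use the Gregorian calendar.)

Doomsday rule: the anchor day for the 1600s is Tuesday. For year 29: 29÷12 = 2 r 5, and 5÷4 = 1, so 2+5+1 = 8.
Tuesday + 8 ≡ Wednesday — that's 1629's doomsday.
In July the doomsday date is Jul 11.
Jul 24 is 13 days after Jul 11; 13 mod 7 = 6, so Wednesday + 6 = Tuesday.

Tuesday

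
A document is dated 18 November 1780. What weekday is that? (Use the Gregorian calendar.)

Saturday

Doomsday rule: the anchor day for the 1700s is Sunday. For year 80: 80÷12 = 6 r 8, and 8÷4 = 2, so 6+8+2 = 16.
Sunday + 16 ≡ Tuesday — that's 1780's doomsday.
In November the doomsday date is Nov 7.
Nov 18 is 11 days after Nov 7; 11 mod 7 = 4, so Tuesday + 4 = Saturday.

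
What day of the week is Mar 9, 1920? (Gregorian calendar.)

Doomsday rule: the anchor day for the 1900s is Wednesday. For year 20: 20÷12 = 1 r 8, and 8÷4 = 2, so 1+8+2 = 11.
Wednesday + 11 ≡ Sunday — that's 1920's doomsday.
In March the doomsday date is Mar 14.
Mar 9 is 5 days before Mar 14; 5 mod 7 = 5, so Sunday − 5 = Tuesday.

Tuesday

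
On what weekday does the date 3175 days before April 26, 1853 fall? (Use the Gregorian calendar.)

Friday

Apr 26, 1853 is a Tuesday.
3175 mod 7 = 4, so 3175 days before a Tuesday is Tuesday − 4 = Friday.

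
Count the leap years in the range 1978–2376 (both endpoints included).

97

Multiples of 4 in [1978,2376]: 100.
Of those, multiples of 100: 4 (not leap unless ÷400).
Multiples of 400: 1.
Leap years = 100 − 4 + 1 = 97.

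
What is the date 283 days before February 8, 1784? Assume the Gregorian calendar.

−8 → Jan 31, 1784 (end of Jan, 31 days; 275 left).
−31 → Dec 31, 1783 (end of Dec, 31 days; 244 left).
−31 → Nov 30, 1783 (end of Nov, 30 days; 213 left).
−30 → Oct 31, 1783 (end of Oct, 31 days; 183 left).
−31 → Sep 30, 1783 (end of Sep, 30 days; 152 left).
−30 → Aug 31, 1783 (end of Aug, 31 days; 122 left).
−31 → Jul 31, 1783 (end of Jul, 31 days; 91 left).
−31 → Jun 30, 1783 (end of Jun, 30 days; 60 left).
−30 → May 31, 1783 (end of May, 31 days; 30 left).
−30 → May 1, 1783.

May 1, 1783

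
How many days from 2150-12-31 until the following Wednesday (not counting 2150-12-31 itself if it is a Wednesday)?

Dec 31, 2150 is a Thursday.
From Thursday to the next Wednesday is 6 days.

6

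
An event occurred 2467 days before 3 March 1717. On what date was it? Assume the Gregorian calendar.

−365 (one year) → Mar 3, 1716 (2102 left).
−366 (one year; includes Feb 29, 1716) → Mar 3, 1715 (1736 left).
−365 (one year) → Mar 3, 1714 (1371 left).
−365 (one year) → Mar 3, 1713 (1006 left).
−365 (one year) → Mar 3, 1712 (641 left).
−366 (one year; includes Feb 29, 1712) → Mar 3, 1711 (275 left).
−3 → Feb 28, 1711 (end of Feb, 28 days; 272 left).
−28 → Jan 31, 1711 (end of Jan, 31 days; 244 left).
−31 → Dec 31, 1710 (end of Dec, 31 days; 213 left).
−31 → Nov 30, 1710 (end of Nov, 30 days; 182 left).
−30 → Oct 31, 1710 (end of Oct, 31 days; 152 left).
−31 → Sep 30, 1710 (end of Sep, 30 days; 121 left).
−30 → Aug 31, 1710 (end of Aug, 31 days; 91 left).
−31 → Jul 31, 1710 (end of Jul, 31 days; 60 left).
−31 → Jun 30, 1710 (end of Jun, 30 days; 29 left).
−29 → Jun 1, 1710.

June 1, 1710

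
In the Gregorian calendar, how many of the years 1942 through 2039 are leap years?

Multiples of 4 in [1942,2039]: 24.
Of those, multiples of 100: 1 (not leap unless ÷400).
Multiples of 400: 1.
Leap years = 24 − 1 + 1 = 24.

24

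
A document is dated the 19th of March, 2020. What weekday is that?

January 1, 2020 is a Wednesday.
Jan 1, 2020 → Feb 1, 2020: 31 days (January has 31).
Feb 1, 2020 → Mar 1, 2020: 29 days (February has 29).
Mar 1, 2020 → Mar 19, 2020: 18 days.
Total: 78 days.
78 mod 7 = 1, so Wednesday + 1 = Thursday.

Thursday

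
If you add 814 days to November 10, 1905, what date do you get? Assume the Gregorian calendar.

February 2, 1908

+365 (one year) → Nov 10, 1906 (449 left).
+365 (one year) → Nov 10, 1907 (84 left).
Nov has 30 days: +21 → Dec 1, 1907 (63 left).
Dec has 31 days: +31 → Jan 1, 1908 (32 left).
Jan has 31 days: +31 → Feb 1, 1908 (1 left).
+1 → Feb 2, 1908.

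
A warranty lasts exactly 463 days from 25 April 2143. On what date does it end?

July 31, 2144

+366 (one year; includes Feb 29, 2144) → Apr 25, 2144 (97 left).
Apr has 30 days: +6 → May 1, 2144 (91 left).
May has 31 days: +31 → Jun 1, 2144 (60 left).
Jun has 30 days: +30 → Jul 1, 2144 (30 left).
+30 → Jul 31, 2144.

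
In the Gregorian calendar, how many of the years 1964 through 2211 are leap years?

Multiples of 4 in [1964,2211]: 62.
Of those, multiples of 100: 3 (not leap unless ÷400).
Multiples of 400: 1.
Leap years = 62 − 3 + 1 = 60.

60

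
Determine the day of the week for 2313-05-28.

Wednesday

Doomsday rule: the anchor day for the 2300s is Wednesday. For year 13: 13÷12 = 1 r 1, and 1÷4 = 0, so 1+1+0 = 2.
Wednesday + 2 ≡ Friday — that's 2313's doomsday.
In May the doomsday date is May 9.
May 28 is 19 days after May 9; 19 mod 7 = 5, so Friday + 5 = Wednesday.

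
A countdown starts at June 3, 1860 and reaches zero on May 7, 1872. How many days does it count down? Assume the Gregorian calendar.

Jun 3, 1860 → Jun 3, 1861: 365 days.
Jun 3, 1861 → Jun 3, 1862: 365 days.
Jun 3, 1862 → Jun 3, 1863: 365 days.
Jun 3, 1863 → Jun 3, 1864: 366 days (Feb 29, 1864 is in that span).
Jun 3, 1864 → Jun 3, 1865: 365 days.
Jun 3, 1865 → Jun 3, 1866: 365 days.
Jun 3, 1866 → Jun 3, 1867: 365 days.
Jun 3, 1867 → Jun 3, 1868: 366 days (Feb 29, 1868 is in that span).
Jun 3, 1868 → Jun 3, 1869: 365 days.
Jun 3, 1869 → Jun 3, 1870: 365 days.
Jun 3, 1870 → Jun 3, 1871: 365 days.
Jun 3, 1871 → Jul 3, 1871: 30 days (June has 30).
Jul 3, 1871 → Aug 3, 1871: 31 days (July has 31).
Aug 3, 1871 → Sep 3, 1871: 31 days (August has 31).
Sep 3, 1871 → Oct 3, 1871: 30 days (September has 30).
Oct 3, 1871 → Nov 3, 1871: 31 days (October has 31).
Nov 3, 1871 → Dec 3, 1871: 30 days (November has 30).
Dec 3, 1871 → Jan 3, 1872: 31 days (December has 31).
Jan 3, 1872 → Feb 3, 1872: 31 days (January has 31).
Feb 3, 1872 → Mar 3, 1872: 29 days (February has 29).
Mar 3, 1872 → Apr 3, 1872: 31 days (March has 31).
Apr 3, 1872 → May 3, 1872: 30 days (April has 30).
May 3, 1872 → May 7, 1872: 4 days.
Total: 4356 days.

4356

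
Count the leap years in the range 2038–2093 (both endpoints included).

Multiples of 4 in [2038,2093]: 14.
Of those, multiples of 100: 0 (not leap unless ÷400).
Multiples of 400: 0.
Leap years = 14 − 0 + 0 = 14.

14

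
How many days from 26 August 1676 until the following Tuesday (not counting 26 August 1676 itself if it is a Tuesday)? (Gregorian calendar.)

Aug 26, 1676 is a Wednesday.
From Wednesday to the next Tuesday is 6 days.

6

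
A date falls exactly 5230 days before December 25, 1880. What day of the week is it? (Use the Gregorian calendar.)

First find the weekday of Dec 25, 1880. Doomsday rule: the anchor day for the 1800s is Friday. For year 80: 80÷12 = 6 r 8, and 8÷4 = 2, so 6+8+2 = 16.
Friday + 16 ≡ Sunday — that's 1880's doomsday.
In December the doomsday date is Dec 12.
Dec 25 is 13 days after Dec 12; 13 mod 7 = 6, so Sunday + 6 = Saturday.
5230 mod 7 = 1, so 5230 days before a Saturday is Saturday − 1 = Friday.

Friday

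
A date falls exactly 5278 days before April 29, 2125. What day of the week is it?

Sunday

First find the weekday of Apr 29, 2125. Doomsday rule: the anchor day for the 2100s is Sunday. For year 25: 25÷12 = 2 r 1, and 1÷4 = 0, so 2+1+0 = 3.
Sunday + 3 ≡ Wednesday — that's 2125's doomsday.
In April the doomsday date is Apr 4.
Apr 29 is 25 days after Apr 4; 25 mod 7 = 4, so Wednesday + 4 = Sunday.
5278 mod 7 = 0, so 5278 days before a Sunday is Sunday − 0 = Sunday.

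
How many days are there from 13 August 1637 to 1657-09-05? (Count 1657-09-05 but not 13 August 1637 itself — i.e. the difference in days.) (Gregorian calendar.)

7328

Aug 13, 1637 → Aug 13, 1638: 365 days.
Aug 13, 1638 → Aug 13, 1639: 365 days.
Aug 13, 1639 → Aug 13, 1640: 366 days (Feb 29, 1640 is in that span).
Aug 13, 1640 → Aug 13, 1641: 365 days.
Aug 13, 1641 → Aug 13, 1642: 365 days.
Aug 13, 1642 → Aug 13, 1643: 365 days.
Aug 13, 1643 → Aug 13, 1644: 366 days (Feb 29, 1644 is in that span).
Aug 13, 1644 → Aug 13, 1645: 365 days.
Aug 13, 1645 → Aug 13, 1646: 365 days.
Aug 13, 1646 → Aug 13, 1647: 365 days.
Aug 13, 1647 → Aug 13, 1648: 366 days (Feb 29, 1648 is in that span).
Aug 13, 1648 → Aug 13, 1649: 365 days.
Aug 13, 1649 → Aug 13, 1650: 365 days.
Aug 13, 1650 → Aug 13, 1651: 365 days.
Aug 13, 1651 → Aug 13, 1652: 366 days (Feb 29, 1652 is in that span).
Aug 13, 1652 → Aug 13, 1653: 365 days.
Aug 13, 1653 → Aug 13, 1654: 365 days.
Aug 13, 1654 → Aug 13, 1655: 365 days.
Aug 13, 1655 → Aug 13, 1656: 366 days (Feb 29, 1656 is in that span).
Aug 13, 1656 → Sep 13, 1656: 31 days (August has 31).
Sep 13, 1656 → Oct 13, 1656: 30 days (September has 30).
Oct 13, 1656 → Nov 13, 1656: 31 days (October has 31).
Nov 13, 1656 → Dec 13, 1656: 30 days (November has 30).
Dec 13, 1656 → Jan 13, 1657: 31 days (December has 31).
Jan 13, 1657 → Feb 13, 1657: 31 days (January has 31).
Feb 13, 1657 → Mar 13, 1657: 28 days (February has 28).
Mar 13, 1657 → Apr 13, 1657: 31 days (March has 31).
Apr 13, 1657 → May 13, 1657: 30 days (April has 30).
May 13, 1657 → Jun 13, 1657: 31 days (May has 31).
Jun 13, 1657 → Jul 13, 1657: 30 days (June has 30).
Jul 13, 1657 → Aug 13, 1657: 31 days (July has 31).
Aug 13, 1657 → Sep 5, 1657: 23 days.
Total: 7328 days.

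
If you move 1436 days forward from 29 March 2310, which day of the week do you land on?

Mar 29, 2310 is a Tuesday.
1436 mod 7 = 1, so 1436 days after a Tuesday is Tuesday + 1 = Wednesday.

Wednesday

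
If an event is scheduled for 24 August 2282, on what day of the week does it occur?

Thursday

Doomsday rule: the anchor day for the 2200s is Friday. For year 82: 82÷12 = 6 r 10, and 10÷4 = 2, so 6+10+2 = 18.
Friday + 18 ≡ Tuesday — that's 2282's doomsday.
In August the doomsday date is Aug 8.
Aug 24 is 16 days after Aug 8; 16 mod 7 = 2, so Tuesday + 2 = Thursday.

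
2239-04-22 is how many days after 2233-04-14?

Apr 14, 2233 → Apr 14, 2234: 365 days.
Apr 14, 2234 → Apr 14, 2235: 365 days.
Apr 14, 2235 → Apr 14, 2236: 366 days (Feb 29, 2236 is in that span).
Apr 14, 2236 → Apr 14, 2237: 365 days.
Apr 14, 2237 → Apr 14, 2238: 365 days.
Apr 14, 2238 → May 14, 2238: 30 days (April has 30).
May 14, 2238 → Jun 14, 2238: 31 days (May has 31).
Jun 14, 2238 → Jul 14, 2238: 30 days (June has 30).
Jul 14, 2238 → Aug 14, 2238: 31 days (July has 31).
Aug 14, 2238 → Sep 14, 2238: 31 days (August has 31).
Sep 14, 2238 → Oct 14, 2238: 30 days (September has 30).
Oct 14, 2238 → Nov 14, 2238: 31 days (October has 31).
Nov 14, 2238 → Dec 14, 2238: 30 days (November has 30).
Dec 14, 2238 → Jan 14, 2239: 31 days (December has 31).
Jan 14, 2239 → Feb 14, 2239: 31 days (January has 31).
Feb 14, 2239 → Mar 14, 2239: 28 days (February has 28).
Mar 14, 2239 → Apr 14, 2239: 31 days (March has 31).
Apr 14, 2239 → Apr 22, 2239: 8 days.
Total: 2199 days.

2199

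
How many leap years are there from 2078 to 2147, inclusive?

16

Multiples of 4 in [2078,2147]: 17.
Of those, multiples of 100: 1 (not leap unless ÷400).
Multiples of 400: 0.
Leap years = 17 − 1 + 0 = 16.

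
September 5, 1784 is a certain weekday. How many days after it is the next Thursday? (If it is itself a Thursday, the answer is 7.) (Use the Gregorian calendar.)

4

Sep 5, 1784 is a Sunday.
From Sunday to the next Thursday is 4 days.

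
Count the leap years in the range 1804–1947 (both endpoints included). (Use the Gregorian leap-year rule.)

35

Multiples of 4 in [1804,1947]: 36.
Of those, multiples of 100: 1 (not leap unless ÷400).
Multiples of 400: 0.
Leap years = 36 − 1 + 0 = 35.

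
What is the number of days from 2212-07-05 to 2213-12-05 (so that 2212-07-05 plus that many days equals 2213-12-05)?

518

Jul 5, 2212 → Jul 5, 2213: 365 days.
Jul 5, 2213 → Aug 5, 2213: 31 days (July has 31).
Aug 5, 2213 → Sep 5, 2213: 31 days (August has 31).
Sep 5, 2213 → Oct 5, 2213: 30 days (September has 30).
Oct 5, 2213 → Nov 5, 2213: 31 days (October has 31).
Nov 5, 2213 → Dec 5, 2213: 30 days.
Total: 518 days.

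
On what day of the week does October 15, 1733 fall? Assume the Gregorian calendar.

Doomsday rule: the anchor day for the 1700s is Sunday. For year 33: 33÷12 = 2 r 9, and 9÷4 = 2, so 2+9+2 = 13.
Sunday + 13 ≡ Saturday — that's 1733's doomsday.
In October the doomsday date is Oct 10.
Oct 15 is 5 days after Oct 10; 5 mod 7 = 5, so Saturday + 5 = Thursday.

Thursday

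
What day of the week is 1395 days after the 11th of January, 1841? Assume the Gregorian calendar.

First find the weekday of Jan 11, 1841. Doomsday rule: the anchor day for the 1800s is Friday. For year 41: 41÷12 = 3 r 5, and 5÷4 = 1, so 3+5+1 = 9.
Friday + 9 ≡ Sunday — that's 1841's doomsday.
In January the doomsday date is Jan 3 (1841 is not a leap year).
Jan 11 is 8 days after Jan 3; 8 mod 7 = 1, so Sunday + 1 = Monday.
1395 mod 7 = 2, so 1395 days after a Monday is Monday + 2 = Wednesday.

Wednesday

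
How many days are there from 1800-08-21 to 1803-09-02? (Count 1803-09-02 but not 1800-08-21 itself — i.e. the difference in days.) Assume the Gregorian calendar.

1107

Aug 21, 1800 → Aug 21, 1801: 365 days.
Aug 21, 1801 → Aug 21, 1802: 365 days.
Aug 21, 1802 → Sep 21, 1802: 31 days (August has 31).
Sep 21, 1802 → Oct 21, 1802: 30 days (September has 30).
Oct 21, 1802 → Nov 21, 1802: 31 days (October has 31).
Nov 21, 1802 → Dec 21, 1802: 30 days (November has 30).
Dec 21, 1802 → Jan 21, 1803: 31 days (December has 31).
Jan 21, 1803 → Feb 21, 1803: 31 days (January has 31).
Feb 21, 1803 → Mar 21, 1803: 28 days (February has 28).
Mar 21, 1803 → Apr 21, 1803: 31 days (March has 31).
Apr 21, 1803 → May 21, 1803: 30 days (April has 30).
May 21, 1803 → Jun 21, 1803: 31 days (May has 31).
Jun 21, 1803 → Jul 21, 1803: 30 days (June has 30).
Jul 21, 1803 → Aug 21, 1803: 31 days (July has 31).
Aug 21, 1803 → Sep 2, 1803: 12 days.
Total: 1107 days.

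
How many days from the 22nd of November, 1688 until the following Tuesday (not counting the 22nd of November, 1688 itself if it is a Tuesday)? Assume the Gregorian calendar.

1

Nov 22, 1688 is a Monday.
From Monday to the next Tuesday is 1 day.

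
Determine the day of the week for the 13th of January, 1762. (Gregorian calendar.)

Wednesday

Doomsday rule: the anchor day for the 1700s is Sunday. For year 62: 62÷12 = 5 r 2, and 2÷4 = 0, so 5+2+0 = 7.
Sunday + 7 ≡ Sunday — that's 1762's doomsday.
In January the doomsday date is Jan 3 (1762 is not a leap year).
Jan 13 is 10 days after Jan 3; 10 mod 7 = 3, so Sunday + 3 = Wednesday.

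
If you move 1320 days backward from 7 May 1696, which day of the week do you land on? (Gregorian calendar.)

Thursday

First find the weekday of May 7, 1696. Doomsday rule: the anchor day for the 1600s is Tuesday. For year 96: 96÷12 = 8 r 0, and 0÷4 = 0, so 8+0+0 = 8.
Tuesday + 8 ≡ Wednesday — that's 1696's doomsday.
In May the doomsday date is May 9.
May 7 is 2 days before May 9; 2 mod 7 = 2, so Wednesday − 2 = Monday.
1320 mod 7 = 4, so 1320 days before a Monday is Monday − 4 = Thursday.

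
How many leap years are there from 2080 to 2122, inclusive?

10

Multiples of 4 in [2080,2122]: 11.
Of those, multiples of 100: 1 (not leap unless ÷400).
Multiples of 400: 0.
Leap years = 11 − 1 + 0 = 10.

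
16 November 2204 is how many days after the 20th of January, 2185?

Jan 20, 2185 → Jan 20, 2186: 365 days.
Jan 20, 2186 → Jan 20, 2187: 365 days.
Jan 20, 2187 → Jan 20, 2188: 365 days.
Jan 20, 2188 → Jan 20, 2189: 366 days (Feb 29, 2188 is in that span).
Jan 20, 2189 → Jan 20, 2190: 365 days.
Jan 20, 2190 → Jan 20, 2191: 365 days.
Jan 20, 2191 → Jan 20, 2192: 365 days.
Jan 20, 2192 → Jan 20, 2193: 366 days (Feb 29, 2192 is in that span).
Jan 20, 2193 → Jan 20, 2194: 365 days.
Jan 20, 2194 → Jan 20, 2195: 365 days.
Jan 20, 2195 → Jan 20, 2196: 365 days.
Jan 20, 2196 → Jan 20, 2197: 366 days (Feb 29, 2196 is in that span).
Jan 20, 2197 → Jan 20, 2198: 365 days.
Jan 20, 2198 → Jan 20, 2199: 365 days.
Jan 20, 2199 → Jan 20, 2200: 365 days.
Jan 20, 2200 → Jan 20, 2201: 365 days.
Jan 20, 2201 → Jan 20, 2202: 365 days.
Jan 20, 2202 → Jan 20, 2203: 365 days.
Jan 20, 2203 → Jan 20, 2204: 365 days.
Jan 20, 2204 → Feb 20, 2204: 31 days (January has 31).
Feb 20, 2204 → Mar 20, 2204: 29 days (February has 29).
Mar 20, 2204 → Apr 20, 2204: 31 days (March has 31).
Apr 20, 2204 → May 20, 2204: 30 days (April has 30).
May 20, 2204 → Jun 20, 2204: 31 days (May has 31).
Jun 20, 2204 → Jul 20, 2204: 30 days (June has 30).
Jul 20, 2204 → Aug 20, 2204: 31 days (July has 31).
Aug 20, 2204 → Sep 20, 2204: 31 days (August has 31).
Sep 20, 2204 → Oct 20, 2204: 30 days (September has 30).
Oct 20, 2204 → Nov 16, 2204: 27 days.
Total: 7239 days.

7239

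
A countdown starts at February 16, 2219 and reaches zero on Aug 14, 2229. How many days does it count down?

Feb 16, 2219 → Feb 16, 2220: 365 days.
Feb 16, 2220 → Feb 16, 2221: 366 days (Feb 29, 2220 is in that span).
Feb 16, 2221 → Feb 16, 2222: 365 days.
Feb 16, 2222 → Feb 16, 2223: 365 days.
Feb 16, 2223 → Feb 16, 2224: 365 days.
Feb 16, 2224 → Feb 16, 2225: 366 days (Feb 29, 2224 is in that span).
Feb 16, 2225 → Feb 16, 2226: 365 days.
Feb 16, 2226 → Feb 16, 2227: 365 days.
Feb 16, 2227 → Feb 16, 2228: 365 days.
Feb 16, 2228 → Feb 16, 2229: 366 days (Feb 29, 2228 is in that span).
Feb 16, 2229 → Mar 16, 2229: 28 days (February has 28).
Mar 16, 2229 → Apr 16, 2229: 31 days (March has 31).
Apr 16, 2229 → May 16, 2229: 30 days (April has 30).
May 16, 2229 → Jun 16, 2229: 31 days (May has 31).
Jun 16, 2229 → Jul 16, 2229: 30 days (June has 30).
Jul 16, 2229 → Aug 14, 2229: 29 days.
Total: 3832 days.

3832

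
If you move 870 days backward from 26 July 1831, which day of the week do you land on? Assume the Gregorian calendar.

First find the weekday of Jul 26, 1831. Doomsday rule: the anchor day for the 1800s is Friday. For year 31: 31÷12 = 2 r 7, and 7÷4 = 1, so 2+7+1 = 10.
Friday + 10 ≡ Monday — that's 1831's doomsday.
In July the doomsday date is Jul 11.
Jul 26 is 15 days after Jul 11; 15 mod 7 = 1, so Monday + 1 = Tuesday.
870 mod 7 = 2, so 870 days before a Tuesday is Tuesday − 2 = Sunday.

Sunday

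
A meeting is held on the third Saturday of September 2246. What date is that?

September 19, 2246

September 1, 2246 is a Tuesday.
The first Saturday is therefore September 5 (4 days later).
The third Saturday is 5 + 2×7 = September 19.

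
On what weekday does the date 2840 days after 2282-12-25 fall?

Saturday

First find the weekday of Dec 25, 2282. Doomsday rule: the anchor day for the 2200s is Friday. For year 82: 82÷12 = 6 r 10, and 10÷4 = 2, so 6+10+2 = 18.
Friday + 18 ≡ Tuesday — that's 2282's doomsday.
In December the doomsday date is Dec 12.
Dec 25 is 13 days after Dec 12; 13 mod 7 = 6, so Tuesday + 6 = Monday.
2840 mod 7 = 5, so 2840 days after a Monday is Monday + 5 = Saturday.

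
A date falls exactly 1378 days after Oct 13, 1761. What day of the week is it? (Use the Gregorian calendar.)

Monday

Oct 13, 1761 is a Tuesday.
1378 mod 7 = 6, so 1378 days after a Tuesday is Tuesday + 6 = Monday.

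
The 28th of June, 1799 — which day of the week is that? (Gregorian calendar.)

Friday

Doomsday rule: the anchor day for the 1700s is Sunday. For year 99: 99÷12 = 8 r 3, and 3÷4 = 0, so 8+3+0 = 11.
Sunday + 11 ≡ Thursday — that's 1799's doomsday.
In June the doomsday date is Jun 6.
Jun 28 is 22 days after Jun 6; 22 mod 7 = 1, so Thursday + 1 = Friday.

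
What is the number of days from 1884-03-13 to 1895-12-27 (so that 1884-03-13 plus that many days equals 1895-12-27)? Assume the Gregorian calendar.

Mar 13, 1884 → Mar 13, 1885: 365 days.
Mar 13, 1885 → Mar 13, 1886: 365 days.
Mar 13, 1886 → Mar 13, 1887: 365 days.
Mar 13, 1887 → Mar 13, 1888: 366 days (Feb 29, 1888 is in that span).
Mar 13, 1888 → Mar 13, 1889: 365 days.
Mar 13, 1889 → Mar 13, 1890: 365 days.
Mar 13, 1890 → Mar 13, 1891: 365 days.
Mar 13, 1891 → Mar 13, 1892: 366 days (Feb 29, 1892 is in that span).
Mar 13, 1892 → Mar 13, 1893: 365 days.
Mar 13, 1893 → Mar 13, 1894: 365 days.
Mar 13, 1894 → Mar 13, 1895: 365 days.
Mar 13, 1895 → Apr 13, 1895: 31 days (March has 31).
Apr 13, 1895 → May 13, 1895: 30 days (April has 30).
May 13, 1895 → Jun 13, 1895: 31 days (May has 31).
Jun 13, 1895 → Jul 13, 1895: 30 days (June has 30).
Jul 13, 1895 → Aug 13, 1895: 31 days (July has 31).
Aug 13, 1895 → Sep 13, 1895: 31 days (August has 31).
Sep 13, 1895 → Oct 13, 1895: 30 days (September has 30).
Oct 13, 1895 → Nov 13, 1895: 31 days (October has 31).
Nov 13, 1895 → Dec 13, 1895: 30 days (November has 30).
Dec 13, 1895 → Dec 27, 1895: 14 days.
Total: 4306 days.

4306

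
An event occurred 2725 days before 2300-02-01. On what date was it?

August 16, 2292

−365 (one year) → Feb 1, 2299 (2360 left).
−365 (one year) → Feb 1, 2298 (1995 left).
−365 (one year) → Feb 1, 2297 (1630 left).
−366 (one year; includes Feb 29, 2296) → Feb 1, 2296 (1264 left).
−365 (one year) → Feb 1, 2295 (899 left).
−365 (one year) → Feb 1, 2294 (534 left).
−365 (one year) → Feb 1, 2293 (169 left).
−1 → Jan 31, 2293 (end of Jan, 31 days; 168 left).
−31 → Dec 31, 2292 (end of Dec, 31 days; 137 left).
−31 → Nov 30, 2292 (end of Nov, 30 days; 106 left).
−30 → Oct 31, 2292 (end of Oct, 31 days; 76 left).
−31 → Sep 30, 2292 (end of Sep, 30 days; 45 left).
−30 → Aug 31, 2292 (end of Aug, 31 days; 15 left).
−15 → Aug 16, 2292.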